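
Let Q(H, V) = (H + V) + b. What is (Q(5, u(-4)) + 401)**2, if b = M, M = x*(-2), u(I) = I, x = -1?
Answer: 163216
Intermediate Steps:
M = 2 (M = -1*(-2) = 2)
b = 2
Q(H, V) = 2 + H + V (Q(H, V) = (H + V) + 2 = 2 + H + V)
(Q(5, u(-4)) + 401)**2 = ((2 + 5 - 4) + 401)**2 = (3 + 401)**2 = 404**2 = 163216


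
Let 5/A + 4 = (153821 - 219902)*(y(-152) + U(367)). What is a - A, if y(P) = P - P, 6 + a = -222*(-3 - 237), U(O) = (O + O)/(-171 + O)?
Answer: 1292007388096/24252119 ≈ 53274.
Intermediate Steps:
U(O) = 2*O/(-171 + O) (U(O) = (2*O)/(-171 + O) = 2*O/(-171 + O))
a = 53274 (a = -6 - 222*(-3 - 237) = -6 - 222*(-240) = -6 + 53280 = 53274)
y(P) = 0
A = -490/24252119 (A = 5/(-4 + (153821 - 219902)*(0 + 2*367/(-171 + 367))) = 5/(-4 - 66081*(0 + 2*367/196)) = 5/(-4 - 66081*(0 + 2*367*(1/196))) = 5/(-4 - 66081*(0 + 367/98)) = 5/(-4 - 66081*367/98) = 5/(-4 - 24251727/98) = 5/(-24252119/98) = 5*(-98/24252119) = -490/24252119 ≈ -2.0204e-5)
a - A = 53274 - 1*(-490/24252119) = 53274 + 490/24252119 = 1292007388096/24252119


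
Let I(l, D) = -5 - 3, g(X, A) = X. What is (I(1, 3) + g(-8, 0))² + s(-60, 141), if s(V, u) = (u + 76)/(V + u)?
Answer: 20953/81 ≈ 258.68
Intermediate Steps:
s(V, u) = (76 + u)/(V + u)
I(l, D) = -8
(I(1, 3) + g(-8, 0))² + s(-60, 141) = (-8 - 8)² + (76 + 141)/(-60 + 141) = (-16)² + 217/81 = 256 + (1/81)*217 = 256 + 217/81 = 20953/81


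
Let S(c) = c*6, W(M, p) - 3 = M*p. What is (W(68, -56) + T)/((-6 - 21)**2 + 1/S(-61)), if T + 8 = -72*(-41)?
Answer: -315126/266813 ≈ -1.1811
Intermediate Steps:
W(M, p) = 3 + M*p
S(c) = 6*c
T = 2944 (T = -8 - 72*(-41) = -8 + 2952 = 2944)
(W(68, -56) + T)/((-6 - 21)**2 + 1/S(-61)) = ((3 + 68*(-56)) + 2944)/((-6 - 21)**2 + 1/(6*(-61))) = ((3 - 3808) + 2944)/((-27)**2 + 1/(-366)) = (-3805 + 2944)/(729 - 1/366) = -861/266813/366 = -861*366/266813 = -315126/266813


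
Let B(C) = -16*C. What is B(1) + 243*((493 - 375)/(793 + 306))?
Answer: 11090/1099 ≈ 10.091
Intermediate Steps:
B(1) + 243*((493 - 375)/(793 + 306)) = -16*1 + 243*((493 - 375)/(793 + 306)) = -16 + 243*(118/1099) = -16 + 28674/1099 = 11090/1099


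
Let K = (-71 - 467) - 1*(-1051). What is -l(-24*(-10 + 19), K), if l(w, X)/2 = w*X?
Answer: 221616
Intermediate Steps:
K = 513 (K = -538 + 1051 = 513)
l(w, X) = 2*X*w (l(w, X) = 2*(w*X) = 2*(X*w) = 2*X*w)
-l(-24*(-10 + 19), K) = -2*513*(-24*(-10 + 19)) = -2*513*(-24*9) = -2*513*(-216) = -1*(-221616) = 221616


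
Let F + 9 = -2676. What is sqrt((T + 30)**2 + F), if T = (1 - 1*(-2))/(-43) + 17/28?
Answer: I*sqrt(2540406671)/1204 ≈ 41.862*I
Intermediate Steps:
F = -2685 (F = -9 - 2676 = -2685)
T = 647/1204 (T = (1 + 2)*(-1/43) + 17*(1/28) = 3*(-1/43) + 17/28 = -3/43 + 17/28 = 647/1204 ≈ 0.53738)
sqrt((T + 30)**2 + F) = sqrt((647/1204 + 30)**2 - 2685) = sqrt((36767/1204)**2 - 2685) = sqrt(1351812289/1449616 - 2685) = sqrt(-2540406671/1449616) = I*sqrt(2540406671)/1204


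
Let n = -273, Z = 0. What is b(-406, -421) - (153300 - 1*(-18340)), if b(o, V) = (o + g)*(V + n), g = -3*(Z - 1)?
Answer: 108042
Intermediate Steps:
g = 3 (g = -3*(0 - 1) = -3*(-1) = 3)
b(o, V) = (-273 + V)*(3 + o) (b(o, V) = (o + 3)*(V - 273) = (3 + o)*(-273 + V) = (-273 + V)*(3 + o))
b(-406, -421) - (153300 - 1*(-18340)) = (-819 - 273*(-406) + 3*(-421) - 421*(-406)) - (153300 - 1*(-18340)) = (-819 + 110838 - 1263 + 170926) - (153300 + 18340) = 279682 - 1*171640 = 279682 - 171640 = 108042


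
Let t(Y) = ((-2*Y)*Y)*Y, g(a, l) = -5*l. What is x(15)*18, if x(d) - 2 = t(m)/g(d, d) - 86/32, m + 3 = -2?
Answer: -579/8 ≈ -72.375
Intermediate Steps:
m = -5 (m = -3 - 2 = -5)
t(Y) = -2*Y³ (t(Y) = (-2*Y²)*Y = -2*Y³)
x(d) = -11/16 - 50/d (x(d) = 2 + ((-2*(-5)³)/((-5*d)) - 86/32) = 2 + ((-2*(-125))*(-1/(5*d)) - 86*1/32) = 2 + (250*(-1/(5*d)) - 43/16) = 2 + (-50/d - 43/16) = 2 + (-43/16 - 50/d) = -11/16 - 50/d)
x(15)*18 = (-11/16 - 50/15)*18 = (-11/16 - 50*1/15)*18 = (-11/16 - 10/3)*18 = -193/48*18 = -579/8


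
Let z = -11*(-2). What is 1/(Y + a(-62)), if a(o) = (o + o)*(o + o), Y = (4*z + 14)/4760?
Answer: 140/2152643 ≈ 6.5036e-5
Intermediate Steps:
z = 22
Y = 3/140 (Y = (4*22 + 14)/4760 = (88 + 14)*(1/4760) = 102*(1/4760) = 3/140 ≈ 0.021429)
a(o) = 4*o**2 (a(o) = (2*o)*(2*o) = 4*o**2)
1/(Y + a(-62)) = 1/(3/140 + 4*(-62)**2) = 1/(3/140 + 4*3844) = 1/(3/140 + 15376) = 1/(2152643/140) = 140/2152643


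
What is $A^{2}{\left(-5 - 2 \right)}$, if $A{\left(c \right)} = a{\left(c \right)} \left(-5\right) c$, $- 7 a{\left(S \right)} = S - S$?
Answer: $0$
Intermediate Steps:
$a{\left(S \right)} = 0$ ($a{\left(S \right)} = - \frac{S - S}{7} = \left(- \frac{1}{7}\right) 0 = 0$)
$A{\left(c \right)} = 0$ ($A{\left(c \right)} = 0 \left(-5\right) c = 0 c = 0$)
$A^{2}{\left(-5 - 2 \right)} = 0^{2} = 0$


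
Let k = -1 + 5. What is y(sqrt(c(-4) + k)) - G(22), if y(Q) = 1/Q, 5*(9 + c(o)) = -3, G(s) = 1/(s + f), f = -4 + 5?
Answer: -1/23 - I*sqrt(35)/14 ≈ -0.043478 - 0.42258*I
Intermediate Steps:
f = 1
k = 4
G(s) = 1/(1 + s) (G(s) = 1/(s + 1) = 1/(1 + s))
c(o) = -48/5 (c(o) = -9 + (1/5)*(-3) = -9 - 3/5 = -48/5)
y(sqrt(c(-4) + k)) - G(22) = 1/(sqrt(-48/5 + 4)) - 1/(1 + 22) = 1/(sqrt(-28/5)) - 1/23 = 1/(2*I*sqrt(35)/5) - 1*1/23 = -I*sqrt(35)/14 - 1/23 = -1/23 - I*sqrt(35)/14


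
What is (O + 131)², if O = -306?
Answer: 30625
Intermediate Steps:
(O + 131)² = (-306 + 131)² = (-175)² = 30625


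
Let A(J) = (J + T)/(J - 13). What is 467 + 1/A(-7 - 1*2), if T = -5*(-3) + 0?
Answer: 1390/3 ≈ 463.33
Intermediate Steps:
T = 15 (T = 15 + 0 = 15)
A(J) = (15 + J)/(-13 + J) (A(J) = (J + 15)/(J - 13) = (15 + J)/(-13 + J))
467 + 1/A(-7 - 1*2) = 467 + 1/((15 + (-7 - 1*2))/(-13 + (-7 - 1*2))) = 467 + 1/((15 + (-7 - 2))/(-13 + (-7 - 2))) = 467 + 1/((15 - 9)/(-13 - 9)) = 467 + 1/(6/(-22)) = 467 + 1/(-1/22*6) = 467 + 1/(-3/11) = 467 - 11/3 = 1390/3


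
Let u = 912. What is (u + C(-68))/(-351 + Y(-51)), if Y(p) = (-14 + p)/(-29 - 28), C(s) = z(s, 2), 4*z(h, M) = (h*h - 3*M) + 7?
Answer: -471561/79768 ≈ -5.9117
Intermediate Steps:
z(h, M) = 7/4 - 3*M/4 + h²/4 (z(h, M) = ((h*h - 3*M) + 7)/4 = ((h² - 3*M) + 7)/4 = (7 + h² - 3*M)/4 = 7/4 - 3*M/4 + h²/4)
C(s) = ¼ + s²/4 (C(s) = 7/4 - ¾*2 + s²/4 = 7/4 - 3/2 + s²/4 = ¼ + s²/4)
Y(p) = 14/57 - p/57 (Y(p) = (-14 + p)/(-57) = (-14 + p)*(-1/57) = 14/57 - p/57)
(u + C(-68))/(-351 + Y(-51)) = (912 + (¼ + (¼)*(-68)²))/(-351 + (14/57 - 1/57*(-51))) = (912 + (¼ + (¼)*4624))/(-351 + (14/57 + 17/19)) = (912 + (¼ + 1156))/(-351 + 65/57) = (912 + 4625/4)/(-19942/57) = (8273/4)*(-57/19942) = -471561/79768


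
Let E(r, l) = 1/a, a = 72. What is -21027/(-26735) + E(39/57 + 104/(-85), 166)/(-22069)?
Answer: 33411203401/42481059480 ≈ 0.78650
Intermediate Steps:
E(r, l) = 1/72
-21027/(-26735) + E(39/57 + 104/(-85), 166)/(-22069) = -21027/(-26735) + (1/72)/(-22069) = -21027*(-1/26735) + (1/72)*(-1/22069) = 21027/26735 - 1/1588968 = 33411203401/42481059480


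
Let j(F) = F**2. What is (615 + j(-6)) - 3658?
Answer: -3007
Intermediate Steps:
(615 + j(-6)) - 3658 = (615 + (-6)**2) - 3658 = (615 + 36) - 3658 = 651 - 3658 = -3007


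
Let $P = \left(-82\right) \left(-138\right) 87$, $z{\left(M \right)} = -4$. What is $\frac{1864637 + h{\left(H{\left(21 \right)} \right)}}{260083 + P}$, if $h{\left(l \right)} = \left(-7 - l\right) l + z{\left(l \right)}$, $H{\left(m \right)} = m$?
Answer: $\frac{372809}{248915} \approx 1.4977$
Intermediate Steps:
$h{\left(l \right)} = -4 + l \left(-7 - l\right)$ ($h{\left(l \right)} = \left(-7 - l\right) l - 4 = l \left(-7 - l\right) - 4 = -4 + l \left(-7 - l\right)$)
$P = 984492$ ($P = 11316 \cdot 87 = 984492$)
$\frac{1864637 + h{\left(H{\left(21 \right)} \right)}}{260083 + P} = \frac{1864637 - 592}{260083 + 984492} = \frac{1864637 - 592}{1244575} = \left(1864637 - 592\right) \frac{1}{1244575} = 1864045 \cdot \frac{1}{1244575} = \frac{372809}{248915}$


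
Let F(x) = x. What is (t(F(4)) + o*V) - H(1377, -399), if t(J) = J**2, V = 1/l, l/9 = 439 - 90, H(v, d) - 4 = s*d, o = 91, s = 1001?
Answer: 1254550042/3141 ≈ 3.9941e+5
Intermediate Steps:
H(v, d) = 4 + 1001*d
l = 3141 (l = 9*(439 - 90) = 9*349 = 3141)
V = 1/3141 ≈ 0.00031837
(t(F(4)) + o*V) - H(1377, -399) = (4**2 + 91*(1/3141)) - (4 + 1001*(-399)) = (16 + 91/3141) - (4 - 399399) = 50347/3141 - 1*(-399395) = 50347/3141 + 399395 = 1254550042/3141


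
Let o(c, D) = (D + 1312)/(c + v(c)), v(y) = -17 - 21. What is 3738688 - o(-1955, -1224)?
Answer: 7451205272/1993 ≈ 3.7387e+6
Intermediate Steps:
v(y) = -38
o(c, D) = (1312 + D)/(-38 + c) (o(c, D) = (D + 1312)/(c - 38) = (1312 + D)/(-38 + c))
3738688 - o(-1955, -1224) = 3738688 - (1312 - 1224)/(-38 - 1955) = 3738688 - 88/(-1993) = 3738688 - (-1)*88/1993 = 3738688 - 1*(-88/1993) = 3738688 + 88/1993 = 7451205272/1993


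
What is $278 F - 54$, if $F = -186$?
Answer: $-51762$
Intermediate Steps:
$278 F - 54 = 278 \left(-186\right) - 54 = -51708 - 54 = -51762$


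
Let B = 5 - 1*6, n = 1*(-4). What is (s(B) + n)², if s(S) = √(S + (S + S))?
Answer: (4 - I*√3)² ≈ 13.0 - 13.856*I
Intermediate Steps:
n = -4
B = -1 (B = 5 - 6 = -1)
s(S) = √3*√S (s(S) = √(S + 2*S) = √(3*S) = √3*√S)
(s(B) + n)² = (√3*√(-1) - 4)² = (√3*I - 4)² = (I*√3 - 4)² = (-4 + I*√3)²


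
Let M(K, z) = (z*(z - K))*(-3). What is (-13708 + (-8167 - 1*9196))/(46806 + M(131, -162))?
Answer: 10357/31864 ≈ 0.32504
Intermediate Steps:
M(K, z) = -3*z*(z - K)
(-13708 + (-8167 - 1*9196))/(46806 + M(131, -162)) = (-13708 + (-8167 - 1*9196))/(46806 + 3*(-162)*(131 - 1*(-162))) = (-13708 + (-8167 - 9196))/(46806 + 3*(-162)*(131 + 162)) = (-13708 - 17363)/(46806 + 3*(-162)*293) = -31071/(46806 - 142398) = -31071/(-95592) = -31071*(-1/95592) = 10357/31864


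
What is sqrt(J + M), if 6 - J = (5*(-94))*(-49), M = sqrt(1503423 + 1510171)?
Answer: sqrt(-23024 + sqrt(3013594)) ≈ 145.9*I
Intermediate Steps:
M = sqrt(3013594) ≈ 1736.0
J = -23024 (J = 6 - 5*(-94)*(-49) = 6 - (-470)*(-49) = 6 - 1*23030 = 6 - 23030 = -23024)
sqrt(J + M) = sqrt(-23024 + sqrt(3013594))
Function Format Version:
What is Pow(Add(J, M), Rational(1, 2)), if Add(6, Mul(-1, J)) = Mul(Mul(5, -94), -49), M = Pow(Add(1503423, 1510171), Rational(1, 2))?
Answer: Pow(Add(-23024, Pow(3013594, Rational(1, 2))), Rational(1, 2)) ≈ Mul(145.90, I)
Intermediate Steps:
M = Pow(3013594, Rational(1, 2)) ≈ 1736.0
J = -23024 (J = Add(6, Mul(-1, Mul(Mul(5, -94), -49))) = Add(6, Mul(-1, Mul(-470, -49))) = Add(6, Mul(-1, 23030)) = Add(6, -23030) = -23024)
Pow(Add(J, M), Rational(1, 2)) = Pow(Add(-23024, Pow(3013594, Rational(1, 2))), Rational(1, 2))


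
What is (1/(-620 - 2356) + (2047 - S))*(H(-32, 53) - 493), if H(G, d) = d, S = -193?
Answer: -366643145/372 ≈ -9.8560e+5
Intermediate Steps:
(1/(-620 - 2356) + (2047 - S))*(H(-32, 53) - 493) = (1/(-620 - 2356) + (2047 - 1*(-193)))*(53 - 493) = (1/(-2976) + (2047 + 193))*(-440) = (-1/2976 + 2240)*(-440) = (6666239/2976)*(-440) = -366643145/372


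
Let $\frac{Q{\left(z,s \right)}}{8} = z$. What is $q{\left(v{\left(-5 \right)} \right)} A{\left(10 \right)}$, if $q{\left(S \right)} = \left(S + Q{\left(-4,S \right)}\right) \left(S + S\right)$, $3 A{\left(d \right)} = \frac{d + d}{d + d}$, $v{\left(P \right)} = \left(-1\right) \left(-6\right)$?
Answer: $-104$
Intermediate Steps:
$Q{\left(z,s \right)} = 8 z$
$v{\left(P \right)} = 6$
$A{\left(d \right)} = \frac{1}{3}$ ($A{\left(d \right)} = \frac{\left(d + d\right) \frac{1}{d + d}}{3} = \frac{2 d \frac{1}{2 d}}{3} = \frac{1}{3} \cdot 1 = \frac{1}{3}$)
$q{\left(S \right)} = 2 S \left(-32 + S\right)$ ($q{\left(S \right)} = \left(S + 8 \left(-4\right)\right) \left(S + S\right) = \left(S - 32\right) 2 S = \left(-32 + S\right) 2 S = 2 S \left(-32 + S\right)$)
$q{\left(v{\left(-5 \right)} \right)} A{\left(10 \right)} = 2 \cdot 6 \left(-32 + 6\right) \frac{1}{3} = 2 \cdot 6 \left(-26\right) \frac{1}{3} = \left(-312\right) \frac{1}{3} = -104$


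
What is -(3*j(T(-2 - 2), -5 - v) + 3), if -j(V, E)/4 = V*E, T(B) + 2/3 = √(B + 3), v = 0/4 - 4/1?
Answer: 5 - 12*I ≈ 5.0 - 12.0*I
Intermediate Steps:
v = -4 (v = 0*(¼) - 4*1 = 0 - 4 = -4)
T(B) = -⅔ + √(3 + B) (T(B) = -⅔ + √(B + 3) = -⅔ + √(3 + B))
j(V, E) = -4*E*V (j(V, E) = -4*V*E = -4*E*V)
-(3*j(T(-2 - 2), -5 - v) + 3) = -(3*(-4*(-5 - 1*(-4))*(-⅔ + √(3 + (-2 - 2)))) + 3) = -(3*(-4*(-5 + 4)*(-⅔ + √(3 - 4))) + 3) = -(3*(-4*(-1)*(-⅔ + √(-1))) + 3) = -(3*(-4*(-1)*(-⅔ + I)) + 3) = -(3*(-8/3 + 4*I) + 3) = -((-8 + 12*I) + 3) = -(-5 + 12*I) = 5 - 12*I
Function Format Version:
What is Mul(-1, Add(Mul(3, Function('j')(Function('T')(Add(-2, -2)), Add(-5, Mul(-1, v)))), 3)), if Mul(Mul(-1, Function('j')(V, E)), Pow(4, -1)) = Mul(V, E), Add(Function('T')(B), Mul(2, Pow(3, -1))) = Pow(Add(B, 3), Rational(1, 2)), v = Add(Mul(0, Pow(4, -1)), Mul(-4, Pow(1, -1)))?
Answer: Add(5, Mul(-12, I)) ≈ Add(5.0000, Mul(-12.000, I))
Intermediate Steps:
v = -4 (v = Add(Mul(0, Rational(1, 4)), Mul(-4, 1)) = Add(0, -4) = -4)
Function('T')(B) = Add(Rational(-2, 3), Pow(Add(3, B), Rational(1, 2))) (Function('T')(B) = Add(Rational(-2, 3), Pow(Add(B, 3), Rational(1, 2))) = Add(Rational(-2, 3), Pow(Add(3, B), Rational(1, 2))))
Function('j')(V, E) = Mul(-4, E, V) (Function('j')(V, E) = Mul(-4, Mul(V, E)) = Mul(-4, Mul(E, V)) = Mul(-4, E, V))
Mul(-1, Add(Mul(3, Function('j')(Function('T')(Add(-2, -2)), Add(-5, Mul(-1, v)))), 3)) = Mul(-1, Add(Mul(3, Mul(-4, Add(-5, Mul(-1, -4)), Add(Rational(-2, 3), Pow(Add(3, Add(-2, -2)), Rational(1, 2))))), 3)) = Mul(-1, Add(Mul(3, Mul(-4, Add(-5, 4), Add(Rational(-2, 3), Pow(Add(3, -4), Rational(1, 2))))), 3)) = Mul(-1, Add(Mul(3, Mul(-4, -1, Add(Rational(-2, 3), Pow(-1, Rational(1, 2))))), 3)) = Mul(-1, Add(Mul(3, Mul(-4, -1, Add(Rational(-2, 3), I))), 3)) = Mul(-1, Add(Mul(3, Add(Rational(-8, 3), Mul(4, I))), 3)) = Mul(-1, Add(Add(-8, Mul(12, I)), 3)) = Mul(-1, Add(-5, Mul(12, I))) = Add(5, Mul(-12, I))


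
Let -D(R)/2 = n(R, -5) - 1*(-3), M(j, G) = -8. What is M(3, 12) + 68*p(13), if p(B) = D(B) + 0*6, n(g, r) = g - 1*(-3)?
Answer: -2592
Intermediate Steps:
n(g, r) = 3 + g (n(g, r) = g + 3 = 3 + g)
D(R) = -12 - 2*R (D(R) = -2*((3 + R) - 1*(-3)) = -2*((3 + R) + 3) = -2*(6 + R) = -12 - 2*R)
p(B) = -12 - 2*B (p(B) = (-12 - 2*B) + 0*6 = (-12 - 2*B) + 0 = -12 - 2*B)
M(3, 12) + 68*p(13) = -8 + 68*(-12 - 2*13) = -8 + 68*(-12 - 26) = -8 + 68*(-38) = -8 - 2584 = -2592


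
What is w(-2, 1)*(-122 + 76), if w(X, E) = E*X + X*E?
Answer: 184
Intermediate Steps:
w(X, E) = 2*E*X (w(X, E) = E*X + E*X = 2*E*X)
w(-2, 1)*(-122 + 76) = (2*1*(-2))*(-122 + 76) = -4*(-46) = 184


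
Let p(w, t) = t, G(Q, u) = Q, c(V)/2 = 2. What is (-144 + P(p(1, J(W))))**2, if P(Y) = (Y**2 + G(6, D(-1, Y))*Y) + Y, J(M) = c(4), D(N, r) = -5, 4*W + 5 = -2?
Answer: 10000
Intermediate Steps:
W = -7/4 (W = -5/4 + (1/4)*(-2) = -5/4 - 1/2 = -7/4 ≈ -1.7500)
c(V) = 4 (c(V) = 2*2 = 4)
J(M) = 4
P(Y) = Y**2 + 7*Y (P(Y) = (Y**2 + 6*Y) + Y = Y**2 + 7*Y)
(-144 + P(p(1, J(W))))**2 = (-144 + 4*(7 + 4))**2 = (-144 + 4*11)**2 = (-144 + 44)**2 = (-100)**2 = 10000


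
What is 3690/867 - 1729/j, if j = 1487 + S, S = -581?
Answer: 614699/261834 ≈ 2.3477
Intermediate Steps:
j = 906 (j = 1487 - 581 = 906)
3690/867 - 1729/j = 3690/867 - 1729/906 = 3690*(1/867) - 1729*1/906 = 1230/289 - 1729/906 = 614699/261834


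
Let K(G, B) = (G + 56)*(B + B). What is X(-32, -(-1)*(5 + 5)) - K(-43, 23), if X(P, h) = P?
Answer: -630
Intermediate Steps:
K(G, B) = 2*B*(56 + G) (K(G, B) = (56 + G)*(2*B) = 2*B*(56 + G))
X(-32, -(-1)*(5 + 5)) - K(-43, 23) = -32 - 2*23*(56 - 43) = -32 - 2*23*13 = -32 - 1*598 = -32 - 598 = -630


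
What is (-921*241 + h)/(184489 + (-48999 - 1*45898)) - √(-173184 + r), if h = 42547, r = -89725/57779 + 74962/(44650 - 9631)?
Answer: -89707/44796 - I*√78779152733866492407729/674454267 ≈ -2.0026 - 416.15*I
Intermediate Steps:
r = 1189149623/2023362801 (r = -89725*1/57779 + 74962/35019 = -89725/57779 + 74962*(1/35019) = -89725/57779 + 74962/35019 = 1189149623/2023362801 ≈ 0.58771)
(-921*241 + h)/(184489 + (-48999 - 1*45898)) - √(-173184 + r) = (-921*241 + 42547)/(184489 + (-48999 - 1*45898)) - √(-173184 + 1189149623/2023362801) = (-221961 + 42547)/(184489 + (-48999 - 45898)) - √(-350412874178761/2023362801) = -179414/(184489 - 94897) - I*√78779152733866492407729/674454267 = -179414/89592 - I*√78779152733866492407729/674454267 = -179414*1/89592 - I*√78779152733866492407729/674454267 = -89707/44796 - I*√78779152733866492407729/674454267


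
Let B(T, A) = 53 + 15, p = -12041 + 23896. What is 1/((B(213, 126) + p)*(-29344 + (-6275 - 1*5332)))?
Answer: -1/488258773 ≈ -2.0481e-9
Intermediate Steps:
p = 11855
B(T, A) = 68
1/((B(213, 126) + p)*(-29344 + (-6275 - 1*5332))) = 1/((68 + 11855)*(-29344 + (-6275 - 1*5332))) = 1/(11923*(-29344 + (-6275 - 5332))) = 1/(11923*(-29344 - 11607)) = 1/(11923*(-40951)) = 1/(-488258773) = -1/488258773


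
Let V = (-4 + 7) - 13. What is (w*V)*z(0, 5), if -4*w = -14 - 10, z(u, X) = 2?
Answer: -120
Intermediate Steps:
w = 6 (w = -(-14 - 10)/4 = -¼*(-24) = 6)
V = -10 (V = 3 - 13 = -10)
(w*V)*z(0, 5) = (6*(-10))*2 = -60*2 = -120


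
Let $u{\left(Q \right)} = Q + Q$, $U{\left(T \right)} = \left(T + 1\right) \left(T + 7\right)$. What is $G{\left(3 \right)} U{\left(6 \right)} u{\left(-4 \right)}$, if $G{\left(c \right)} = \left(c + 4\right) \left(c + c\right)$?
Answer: $-30576$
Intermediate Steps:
$G{\left(c \right)} = 2 c \left(4 + c\right)$ ($G{\left(c \right)} = \left(4 + c\right) 2 c = 2 c \left(4 + c\right)$)
$U{\left(T \right)} = \left(1 + T\right) \left(7 + T\right)$
$u{\left(Q \right)} = 2 Q$
$G{\left(3 \right)} U{\left(6 \right)} u{\left(-4 \right)} = 2 \cdot 3 \left(4 + 3\right) \left(7 + 6^{2} + 8 \cdot 6\right) 2 \left(-4\right) = 2 \cdot 3 \cdot 7 \left(7 + 36 + 48\right) \left(-8\right) = 42 \cdot 91 \left(-8\right) = 3822 \left(-8\right) = -30576$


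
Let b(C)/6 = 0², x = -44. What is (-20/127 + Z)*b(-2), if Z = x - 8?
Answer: 0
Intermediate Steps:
Z = -52 (Z = -44 - 8 = -52)
b(C) = 0 (b(C) = 6*0² = 6*0 = 0)
(-20/127 + Z)*b(-2) = (-20/127 - 52)*0 = -6624/127*0 = 0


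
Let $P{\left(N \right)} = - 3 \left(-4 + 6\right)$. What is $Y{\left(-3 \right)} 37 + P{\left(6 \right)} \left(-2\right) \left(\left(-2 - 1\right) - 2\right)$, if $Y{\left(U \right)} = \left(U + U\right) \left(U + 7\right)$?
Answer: $-948$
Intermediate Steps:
$Y{\left(U \right)} = 2 U \left(7 + U\right)$
$P{\left(N \right)} = -6$ ($P{\left(N \right)} = \left(-3\right) 2 = -6$)
$Y{\left(-3 \right)} 37 + P{\left(6 \right)} \left(-2\right) \left(\left(-2 - 1\right) - 2\right) = 2 \left(-3\right) \left(7 - 3\right) 37 + \left(-6\right) \left(-2\right) \left(\left(-2 - 1\right) - 2\right) = 2 \left(-3\right) 4 \cdot 37 + 12 \left(-3 - 2\right) = \left(-24\right) 37 + 12 \left(-5\right) = -888 - 60 = -948$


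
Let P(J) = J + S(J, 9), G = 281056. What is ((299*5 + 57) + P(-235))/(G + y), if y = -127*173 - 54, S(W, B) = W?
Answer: 1082/259031 ≈ 0.0041771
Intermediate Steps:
P(J) = 2*J (P(J) = J + J = 2*J)
y = -22025 (y = -21971 - 54 = -22025)
((299*5 + 57) + P(-235))/(G + y) = ((299*5 + 57) + 2*(-235))/(281056 - 22025) = ((1495 + 57) - 470)/259031 = (1552 - 470)*(1/259031) = 1082*(1/259031) = 1082/259031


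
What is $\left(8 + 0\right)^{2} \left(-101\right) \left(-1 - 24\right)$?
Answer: $161600$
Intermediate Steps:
$\left(8 + 0\right)^{2} \left(-101\right) \left(-1 - 24\right) = 8^{2} \left(-101\right) \left(-1 - 24\right) = 64 \left(-101\right) \left(-25\right) = \left(-6464\right) \left(-25\right) = 161600$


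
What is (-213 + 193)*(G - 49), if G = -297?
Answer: 6920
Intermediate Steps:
(-213 + 193)*(G - 49) = (-213 + 193)*(-297 - 49) = -20*(-346) = 6920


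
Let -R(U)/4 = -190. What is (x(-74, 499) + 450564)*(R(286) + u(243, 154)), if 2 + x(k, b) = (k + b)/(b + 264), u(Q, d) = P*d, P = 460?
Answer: 24614592939600/763 ≈ 3.2260e+10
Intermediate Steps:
u(Q, d) = 460*d
R(U) = 760 (R(U) = -4*(-190) = 760)
x(k, b) = -2 + (b + k)/(264 + b) (x(k, b) = -2 + (k + b)/(b + 264) = -2 + (b + k)/(264 + b))
(x(-74, 499) + 450564)*(R(286) + u(243, 154)) = ((-528 - 74 - 1*499)/(264 + 499) + 450564)*(760 + 460*154) = ((-528 - 74 - 499)/763 + 450564)*(760 + 70840) = ((1/763)*(-1101) + 450564)*71600 = (-1101/763 + 450564)*71600 = (343779231/763)*71600 = 24614592939600/763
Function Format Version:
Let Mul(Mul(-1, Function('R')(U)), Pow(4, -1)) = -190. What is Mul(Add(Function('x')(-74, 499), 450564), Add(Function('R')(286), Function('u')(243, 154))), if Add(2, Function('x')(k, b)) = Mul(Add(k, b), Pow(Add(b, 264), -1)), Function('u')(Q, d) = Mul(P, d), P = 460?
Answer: Rational(24614592939600, 763) ≈ 3.2260e+10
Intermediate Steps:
Function('u')(Q, d) = Mul(460, d)
Function('R')(U) = 760 (Function('R')(U) = Mul(-4, -190) = 760)
Function('x')(k, b) = Add(-2, Mul(Pow(Add(264, b), -1), Add(b, k))) (Function('x')(k, b) = Add(-2, Mul(Add(k, b), Pow(Add(b, 264), -1))) = Add(-2, Mul(Add(b, k), Pow(Add(264, b), -1))) = Add(-2, Mul(Pow(Add(264, b), -1), Add(b, k))))
Mul(Add(Function('x')(-74, 499), 450564), Add(Function('R')(286), Function('u')(243, 154))) = Mul(Add(Mul(Pow(Add(264, 499), -1), Add(-528, -74, Mul(-1, 499))), 450564), Add(760, Mul(460, 154))) = Mul(Add(Mul(Pow(763, -1), Add(-528, -74, -499)), 450564), Add(760, 70840)) = Mul(Add(Mul(Rational(1, 763), -1101), 450564), 71600) = Mul(Add(Rational(-1101, 763), 450564), 71600) = Mul(Rational(343779231, 763), 71600) = Rational(24614592939600, 763)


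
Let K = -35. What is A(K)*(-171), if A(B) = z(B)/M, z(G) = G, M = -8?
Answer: -5985/8 ≈ -748.13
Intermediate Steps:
A(B) = -B/8 (A(B) = B/(-8) = B*(-⅛) = -B/8)
A(K)*(-171) = -⅛*(-35)*(-171) = (35/8)*(-171) = -5985/8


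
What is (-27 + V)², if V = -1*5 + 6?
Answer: 676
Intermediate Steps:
V = 1 (V = -5 + 6 = 1)
(-27 + V)² = (-27 + 1)² = (-26)² = 676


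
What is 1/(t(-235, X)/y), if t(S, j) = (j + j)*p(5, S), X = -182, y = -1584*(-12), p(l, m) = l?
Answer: -4752/455 ≈ -10.444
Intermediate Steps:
y = 19008
t(S, j) = 10*j (t(S, j) = (j + j)*5 = (2*j)*5 = 10*j)
1/(t(-235, X)/y) = 1/((10*(-182))/19008) = 1/(-1820*1/19008) = 1/(-455/4752) = -4752/455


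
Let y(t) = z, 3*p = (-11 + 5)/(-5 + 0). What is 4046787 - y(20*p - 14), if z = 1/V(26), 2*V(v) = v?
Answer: 52608230/13 ≈ 4.0468e+6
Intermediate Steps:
V(v) = v/2
p = ⅖ (p = ((-11 + 5)/(-5 + 0))/3 = (-6/(-5))/3 = (-6*(-⅕))/3 = (⅓)*(6/5) = ⅖ ≈ 0.40000)
z = 1/13 (z = 1/((½)*26) = 1/13 ≈ 0.076923)
y(t) = 1/13
4046787 - y(20*p - 14) = 4046787 - 1*1/13 = 4046787 - 1/13 = 52608230/13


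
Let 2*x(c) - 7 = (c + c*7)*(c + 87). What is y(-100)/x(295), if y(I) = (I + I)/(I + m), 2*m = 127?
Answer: 800/65811471 ≈ 1.2156e-5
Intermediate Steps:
m = 127/2 (m = (½)*127 = 127/2 ≈ 63.500)
y(I) = 2*I/(127/2 + I) (y(I) = (I + I)/(I + 127/2) = (2*I)/(127/2 + I) = 2*I/(127/2 + I))
x(c) = 7/2 + 4*c*(87 + c) (x(c) = 7/2 + ((c + c*7)*(c + 87))/2 = 7/2 + ((c + 7*c)*(87 + c))/2 = 7/2 + ((8*c)*(87 + c))/2 = 7/2 + (8*c*(87 + c))/2 = 7/2 + 4*c*(87 + c))
y(-100)/x(295) = (4*(-100)/(127 + 2*(-100)))/(7/2 + 4*295² + 348*295) = (4*(-100)/(127 - 200))/(7/2 + 4*87025 + 102660) = (4*(-100)/(-73))/(7/2 + 348100 + 102660) = (4*(-100)*(-1/73))/(901527/2) = (400/73)*(2/901527) = 800/65811471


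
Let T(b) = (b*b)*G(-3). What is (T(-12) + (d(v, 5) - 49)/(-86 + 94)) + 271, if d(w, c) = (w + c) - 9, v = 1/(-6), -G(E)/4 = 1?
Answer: -14959/48 ≈ -311.65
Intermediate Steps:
G(E) = -4 (G(E) = -4*1 = -4)
v = -1/6 (v = 1*(-1/6) = -1/6 ≈ -0.16667)
d(w, c) = -9 + c + w (d(w, c) = (c + w) - 9 = -9 + c + w)
T(b) = -4*b**2 (T(b) = (b*b)*(-4) = b**2*(-4) = -4*b**2)
(T(-12) + (d(v, 5) - 49)/(-86 + 94)) + 271 = (-4*(-12)**2 + ((-9 + 5 - 1/6) - 49)/(-86 + 94)) + 271 = (-4*144 + (-25/6 - 49)/8) + 271 = (-576 - 319/6*1/8) + 271 = (-576 - 319/48) + 271 = -27967/48 + 271 = -14959/48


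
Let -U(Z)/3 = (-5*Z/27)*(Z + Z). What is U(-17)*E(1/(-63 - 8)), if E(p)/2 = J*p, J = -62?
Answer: 358360/639 ≈ 560.81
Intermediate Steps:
E(p) = -124*p (E(p) = 2*(-62*p) = -124*p)
U(Z) = 10*Z**2/9 (U(Z) = -3*(-5*Z/27)*(Z + Z) = -3*(-5*Z/27)*2*Z = -(-10)*Z**2/9 = 10*Z**2/9)
U(-17)*E(1/(-63 - 8)) = ((10/9)*(-17)**2)*(-124/(-63 - 8)) = ((10/9)*289)*(-124/(-71)) = 2890*(-124*(-1/71))/9 = (2890/9)*(124/71) = 358360/639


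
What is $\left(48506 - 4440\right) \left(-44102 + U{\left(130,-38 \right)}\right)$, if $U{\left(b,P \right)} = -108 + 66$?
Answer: $-1945249504$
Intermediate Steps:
$U{\left(b,P \right)} = -42$
$\left(48506 - 4440\right) \left(-44102 + U{\left(130,-38 \right)}\right) = \left(48506 - 4440\right) \left(-44102 - 42\right) = 44066 \left(-44144\right) = -1945249504$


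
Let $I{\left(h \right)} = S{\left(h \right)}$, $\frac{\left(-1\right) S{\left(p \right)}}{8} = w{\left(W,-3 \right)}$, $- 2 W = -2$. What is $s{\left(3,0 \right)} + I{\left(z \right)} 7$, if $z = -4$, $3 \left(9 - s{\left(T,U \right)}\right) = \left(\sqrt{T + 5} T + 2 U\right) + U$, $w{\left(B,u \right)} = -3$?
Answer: $177 - 2 \sqrt{2} \approx 174.17$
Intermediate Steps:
$W = 1$ ($W = \left(- \frac{1}{2}\right) \left(-2\right) = 1$)
$s{\left(T,U \right)} = 9 - U - \frac{T \sqrt{5 + T}}{3}$ ($s{\left(T,U \right)} = 9 - \frac{\left(\sqrt{T + 5} T + 2 U\right) + U}{3} = 9 - \frac{\left(\sqrt{5 + T} T + 2 U\right) + U}{3} = 9 - \frac{\left(T \sqrt{5 + T} + 2 U\right) + U}{3} = 9 - \frac{\left(2 U + T \sqrt{5 + T}\right) + U}{3} = 9 - \frac{3 U + T \sqrt{5 + T}}{3} = 9 - \left(U + \frac{T \sqrt{5 + T}}{3}\right) = 9 - U - \frac{T \sqrt{5 + T}}{3}$)
$S{\left(p \right)} = 24$ ($S{\left(p \right)} = \left(-8\right) \left(-3\right) = 24$)
$I{\left(h \right)} = 24$
$s{\left(3,0 \right)} + I{\left(z \right)} 7 = \left(9 - 0 - 1 \sqrt{5 + 3}\right) + 24 \cdot 7 = \left(9 + 0 - 1 \sqrt{8}\right) + 168 = \left(9 + 0 - 1 \cdot 2 \sqrt{2}\right) + 168 = \left(9 + 0 - 2 \sqrt{2}\right) + 168 = \left(9 - 2 \sqrt{2}\right) + 168 = 177 - 2 \sqrt{2}$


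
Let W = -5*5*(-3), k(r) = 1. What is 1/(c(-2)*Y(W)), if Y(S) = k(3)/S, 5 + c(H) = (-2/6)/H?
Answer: -450/29 ≈ -15.517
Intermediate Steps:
c(H) = -5 - 1/(3*H) (c(H) = -5 + (-2/6)/H = -5 + (-2*⅙)/H = -5 - 1/(3*H))
W = 75 (W = -25*(-3) = 75)
Y(S) = 1/S
1/(c(-2)*Y(W)) = 1/((-5 - ⅓/(-2))/75) = 1/((-5 - ⅓*(-½))*(1/75)) = 1/((-5 + ⅙)*(1/75)) = 1/(-29/6*1/75) = 1/(-29/450) = -450/29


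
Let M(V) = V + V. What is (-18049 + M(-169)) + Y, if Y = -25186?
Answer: -43573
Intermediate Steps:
M(V) = 2*V
(-18049 + M(-169)) + Y = (-18049 + 2*(-169)) - 25186 = (-18049 - 338) - 25186 = -18387 - 25186 = -43573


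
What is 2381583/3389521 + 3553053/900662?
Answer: 2026878437937/436116108986 ≈ 4.6476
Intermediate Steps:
2381583/3389521 + 3553053/900662 = 2381583*(1/3389521) + 3553053*(1/900662) = 2381583/3389521 + 507579/128666 = 2026878437937/436116108986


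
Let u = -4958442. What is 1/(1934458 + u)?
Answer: -1/3023984 ≈ -3.3069e-7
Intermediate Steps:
1/(1934458 + u) = 1/(1934458 - 4958442) = 1/(-3023984) = -1/3023984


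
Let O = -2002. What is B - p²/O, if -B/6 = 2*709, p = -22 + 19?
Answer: -17033007/2002 ≈ -8508.0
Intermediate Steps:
p = -3
B = -8508 (B = -12*709 = -6*1418 = -8508)
B - p²/O = -8508 - (-3)²/(-2002) = -8508 - 9*(-1)/2002 = -8508 - 1*(-9/2002) = -8508 + 9/2002 = -17033007/2002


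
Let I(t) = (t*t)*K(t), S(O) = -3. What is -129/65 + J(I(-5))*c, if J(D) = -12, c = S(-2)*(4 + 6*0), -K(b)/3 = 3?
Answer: 9231/65 ≈ 142.02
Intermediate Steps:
K(b) = -9 (K(b) = -3*3 = -9)
c = -12 (c = -3*(4 + 6*0) = -3*(4 + 0) = -3*4 = -12)
I(t) = -9*t**2 (I(t) = (t*t)*(-9) = t**2*(-9) = -9*t**2)
-129/65 + J(I(-5))*c = -129/65 - 12*(-12) = -129*1/65 + 144 = -129/65 + 144 = 9231/65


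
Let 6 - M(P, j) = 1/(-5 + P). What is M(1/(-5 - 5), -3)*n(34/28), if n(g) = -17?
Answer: -316/3 ≈ -105.33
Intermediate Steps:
M(P, j) = 6 - 1/(-5 + P)
M(1/(-5 - 5), -3)*n(34/28) = ((-31 + 6/(-5 - 5))/(-5 + 1/(-5 - 5)))*(-17) = ((-31 + 6/(-10))/(-5 + 1/(-10)))*(-17) = ((-31 + 6*(-⅒))/(-5 - ⅒))*(-17) = ((-31 - ⅗)/(-51/10))*(-17) = -10/51*(-158/5)*(-17) = (316/51)*(-17) = -316/3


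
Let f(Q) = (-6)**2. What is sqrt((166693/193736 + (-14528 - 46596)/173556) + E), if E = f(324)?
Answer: sqrt(71658577389128387370)/1401001884 ≈ 6.0422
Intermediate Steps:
f(Q) = 36
E = 36
sqrt((166693/193736 + (-14528 - 46596)/173556) + E) = sqrt((166693/193736 + (-14528 - 46596)/173556) + 36) = sqrt((166693*(1/193736) - 61124*1/173556) + 36) = sqrt((166693/193736 - 15281/43389) + 36) = sqrt(4272162761/8406011304 + 36) = sqrt(306888569705/8406011304) = sqrt(71658577389128387370)/1401001884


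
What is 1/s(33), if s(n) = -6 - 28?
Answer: -1/34 ≈ -0.029412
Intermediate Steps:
s(n) = -34
1/s(33) = 1/(-34) = -1/34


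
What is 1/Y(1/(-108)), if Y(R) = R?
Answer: -108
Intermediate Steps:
1/Y(1/(-108)) = 1/(1/(-108)) = 1/(-1/108) = -108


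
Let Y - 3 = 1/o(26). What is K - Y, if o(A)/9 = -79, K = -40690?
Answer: -28932722/711 ≈ -40693.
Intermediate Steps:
o(A) = -711 (o(A) = 9*(-79) = -711)
Y = 2132/711 (Y = 3 + 1/(-711) = 3 - 1/711 = 2132/711 ≈ 2.9986)
K - Y = -40690 - 1*2132/711 = -40690 - 2132/711 = -28932722/711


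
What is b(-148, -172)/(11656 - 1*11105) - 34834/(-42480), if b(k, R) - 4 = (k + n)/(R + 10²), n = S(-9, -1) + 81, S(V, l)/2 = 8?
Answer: 2424193/2925810 ≈ 0.82855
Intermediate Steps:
S(V, l) = 16 (S(V, l) = 2*8 = 16)
n = 97 (n = 16 + 81 = 97)
b(k, R) = 4 + (97 + k)/(100 + R) (b(k, R) = 4 + (k + 97)/(R + 10²) = 4 + (97 + k)/(R + 100) = 4 + (97 + k)/(100 + R))
b(-148, -172)/(11656 - 1*11105) - 34834/(-42480) = ((497 - 148 + 4*(-172))/(100 - 172))/(11656 - 1*11105) - 34834/(-42480) = ((497 - 148 - 688)/(-72))/(11656 - 11105) - 34834*(-1/42480) = -1/72*(-339)/551 + 17417/21240 = (113/24)*(1/551) + 17417/21240 = 113/13224 + 17417/21240 = 2424193/2925810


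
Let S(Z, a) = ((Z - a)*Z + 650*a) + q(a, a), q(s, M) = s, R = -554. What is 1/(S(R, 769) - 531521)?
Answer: 1/702040 ≈ 1.4244e-6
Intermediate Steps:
S(Z, a) = 651*a + Z*(Z - a) (S(Z, a) = ((Z - a)*Z + 650*a) + a = (Z*(Z - a) + 650*a) + a = (650*a + Z*(Z - a)) + a = 651*a + Z*(Z - a))
1/(S(R, 769) - 531521) = 1/(((-554)² + 651*769 - 1*(-554)*769) - 531521) = 1/((306916 + 500619 + 426026) - 531521) = 1/(1233561 - 531521) = 1/702040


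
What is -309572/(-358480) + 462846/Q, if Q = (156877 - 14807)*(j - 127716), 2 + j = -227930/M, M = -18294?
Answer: 1284338944524839687/1487290279090888540 ≈ 0.86354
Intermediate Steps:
j = 95671/9147 (j = -2 - 227930/(-18294) = -2 - 227930*(-1/18294) = -2 + 113965/9147 = 95671/9147 ≈ 10.459)
Q = -165955175082670/9147 (Q = (156877 - 14807)*(95671/9147 - 127716) = 142070*(-1168122581/9147) = -165955175082670/9147 ≈ -1.8143e+10)
-309572/(-358480) + 462846/Q = -309572/(-358480) + 462846/(-165955175082670/9147) = -309572*(-1/358480) + 462846*(-9147/165955175082670) = 77393/89620 - 2116826181/82977587541335 = 1284338944524839687/1487290279090888540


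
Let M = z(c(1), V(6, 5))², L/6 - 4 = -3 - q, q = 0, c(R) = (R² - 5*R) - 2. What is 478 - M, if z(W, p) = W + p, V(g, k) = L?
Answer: 478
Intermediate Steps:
c(R) = -2 + R² - 5*R
L = 6 (L = 24 + 6*(-3 - 1*0) = 24 + 6*(-3 + 0) = 24 + 6*(-3) = 24 - 18 = 6)
V(g, k) = 6
M = 0 (M = ((-2 + 1² - 5*1) + 6)² = ((-2 + 1 - 5) + 6)² = (-6 + 6)² = 0² = 0)
478 - M = 478 - 1*0 = 478 + 0 = 478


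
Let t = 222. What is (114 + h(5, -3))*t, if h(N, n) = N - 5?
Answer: 25308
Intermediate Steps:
h(N, n) = -5 + N
(114 + h(5, -3))*t = (114 + (-5 + 5))*222 = (114 + 0)*222 = 114*222 = 25308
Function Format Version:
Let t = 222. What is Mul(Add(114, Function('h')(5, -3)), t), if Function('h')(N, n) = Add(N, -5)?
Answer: 25308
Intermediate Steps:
Function('h')(N, n) = Add(-5, N)
Mul(Add(114, Function('h')(5, -3)), t) = Mul(Add(114, Add(-5, 5)), 222) = Mul(Add(114, 0), 222) = Mul(114, 222) = 25308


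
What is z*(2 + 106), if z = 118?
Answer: 12744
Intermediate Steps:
z*(2 + 106) = 118*(2 + 106) = 118*108 = 12744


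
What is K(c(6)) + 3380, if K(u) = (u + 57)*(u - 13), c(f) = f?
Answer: 2939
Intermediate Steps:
K(u) = (-13 + u)*(57 + u) (K(u) = (57 + u)*(-13 + u) = (-13 + u)*(57 + u))
K(c(6)) + 3380 = (-741 + 6² + 44*6) + 3380 = (-741 + 36 + 264) + 3380 = -441 + 3380 = 2939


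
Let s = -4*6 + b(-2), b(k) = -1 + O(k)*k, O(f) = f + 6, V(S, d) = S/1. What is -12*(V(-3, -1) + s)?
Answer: 432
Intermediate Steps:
V(S, d) = S (V(S, d) = S*1 = S)
O(f) = 6 + f
b(k) = -1 + k*(6 + k) (b(k) = -1 + (6 + k)*k = -1 + k*(6 + k))
s = -33 (s = -4*6 + (-1 - 2*(6 - 2)) = -24 + (-1 - 2*4) = -24 + (-1 - 8) = -24 - 9 = -33)
-12*(V(-3, -1) + s) = -12*(-3 - 33) = -12*(-36) = 432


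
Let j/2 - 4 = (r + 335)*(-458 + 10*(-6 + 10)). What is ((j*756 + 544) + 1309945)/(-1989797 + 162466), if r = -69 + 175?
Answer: 277402519/1827331 ≈ 151.81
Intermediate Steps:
r = 106
j = -368668 (j = 8 + 2*((106 + 335)*(-458 + 10*(-6 + 10))) = 8 + 2*(441*(-458 + 10*4)) = 8 + 2*(441*(-458 + 40)) = 8 + 2*(441*(-418)) = 8 + 2*(-184338) = 8 - 368676 = -368668)
((j*756 + 544) + 1309945)/(-1989797 + 162466) = ((-368668*756 + 544) + 1309945)/(-1989797 + 162466) = ((-278713008 + 544) + 1309945)/(-1827331) = (-278712464 + 1309945)*(-1/1827331) = -277402519*(-1/1827331) = 277402519/1827331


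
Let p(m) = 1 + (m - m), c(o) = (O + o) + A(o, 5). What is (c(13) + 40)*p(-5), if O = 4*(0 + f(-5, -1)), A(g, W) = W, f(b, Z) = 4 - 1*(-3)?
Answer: 86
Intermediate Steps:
f(b, Z) = 7 (f(b, Z) = 4 + 3 = 7)
O = 28 (O = 4*(0 + 7) = 4*7 = 28)
c(o) = 33 + o (c(o) = (28 + o) + 5 = 33 + o)
p(m) = 1 (p(m) = 1 + 0 = 1)
(c(13) + 40)*p(-5) = ((33 + 13) + 40)*1 = (46 + 40)*1 = 86*1 = 86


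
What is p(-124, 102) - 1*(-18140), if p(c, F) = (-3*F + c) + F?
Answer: 17812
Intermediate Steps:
p(c, F) = c - 2*F (p(c, F) = (c - 3*F) + F = c - 2*F)
p(-124, 102) - 1*(-18140) = (-124 - 2*102) - 1*(-18140) = (-124 - 204) + 18140 = -328 + 18140 = 17812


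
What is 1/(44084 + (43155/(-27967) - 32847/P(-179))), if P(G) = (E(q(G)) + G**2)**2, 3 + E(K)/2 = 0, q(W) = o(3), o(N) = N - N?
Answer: 28700888339575/1265205673203127376 ≈ 2.2685e-5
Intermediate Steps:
o(N) = 0
q(W) = 0
E(K) = -6 (E(K) = -6 + 2*0 = -6 + 0 = -6)
P(G) = (-6 + G**2)**2
1/(44084 + (43155/(-27967) - 32847/P(-179))) = 1/(44084 + (43155/(-27967) - 32847/(-6 + (-179)**2)**2)) = 1/(44084 + (43155*(-1/27967) - 32847/(-6 + 32041)**2)) = 1/(44084 + (-43155/27967 - 32847/(32035**2))) = 1/(44084 + (-43155/27967 - 32847/1026241225)) = 1/(44084 - 44288358696924/28700888339575) = 1/(1265205673203127376/28700888339575) = 28700888339575/1265205673203127376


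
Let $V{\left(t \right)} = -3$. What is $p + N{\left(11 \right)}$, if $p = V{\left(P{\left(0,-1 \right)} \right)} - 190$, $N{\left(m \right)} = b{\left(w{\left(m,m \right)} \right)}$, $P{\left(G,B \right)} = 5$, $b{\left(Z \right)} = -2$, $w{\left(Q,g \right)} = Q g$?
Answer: $-195$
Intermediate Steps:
$N{\left(m \right)} = -2$
$p = -193$ ($p = -3 - 190 = -193$)
$p + N{\left(11 \right)} = -193 - 2 = -195$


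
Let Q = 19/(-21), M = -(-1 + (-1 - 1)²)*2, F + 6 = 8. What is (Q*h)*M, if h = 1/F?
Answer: 19/7 ≈ 2.7143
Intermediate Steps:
F = 2 (F = -6 + 8 = 2)
M = -6 (M = -(-1 + (-2)²)*2 = -(-1 + 4)*2 = -3*2 = -1*6 = -6)
Q = -19/21 (Q = 19*(-1/21) = -19/21 ≈ -0.90476)
h = ½ (h = 1/2 = ½ ≈ 0.50000)
(Q*h)*M = -19/21*½*(-6) = -19/42*(-6) = 19/7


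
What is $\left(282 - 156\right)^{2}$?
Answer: $15876$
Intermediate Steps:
$\left(282 - 156\right)^{2} = 126^{2} = 15876$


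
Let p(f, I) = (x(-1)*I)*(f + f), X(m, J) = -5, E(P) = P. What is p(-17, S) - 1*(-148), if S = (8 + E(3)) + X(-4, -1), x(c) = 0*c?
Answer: 148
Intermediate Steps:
x(c) = 0
S = 6 (S = (8 + 3) - 5 = 11 - 5 = 6)
p(f, I) = 0 (p(f, I) = (0*I)*(f + f) = 0*(2*f) = 0)
p(-17, S) - 1*(-148) = 0 - 1*(-148) = 0 + 148 = 148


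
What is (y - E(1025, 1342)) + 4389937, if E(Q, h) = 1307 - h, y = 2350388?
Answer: 6740360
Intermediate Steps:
(y - E(1025, 1342)) + 4389937 = (2350388 - (1307 - 1*1342)) + 4389937 = (2350388 - (1307 - 1342)) + 4389937 = (2350388 - 1*(-35)) + 4389937 = (2350388 + 35) + 4389937 = 2350423 + 4389937 = 6740360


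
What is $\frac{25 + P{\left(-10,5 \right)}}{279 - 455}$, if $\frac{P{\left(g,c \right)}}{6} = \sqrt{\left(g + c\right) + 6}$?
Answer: $- \frac{31}{176} \approx -0.17614$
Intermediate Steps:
$P{\left(g,c \right)} = 6 \sqrt{6 + c + g}$ ($P{\left(g,c \right)} = 6 \sqrt{\left(g + c\right) + 6} = 6 \sqrt{\left(c + g\right) + 6} = 6 \sqrt{6 + c + g}$)
$\frac{25 + P{\left(-10,5 \right)}}{279 - 455} = \frac{25 + 6 \sqrt{6 + 5 - 10}}{279 - 455} = \frac{25 + 6 \sqrt{1}}{-176} = \left(25 + 6 \cdot 1\right) \left(- \frac{1}{176}\right) = \left(25 + 6\right) \left(- \frac{1}{176}\right) = 31 \left(- \frac{1}{176}\right) = - \frac{31}{176}$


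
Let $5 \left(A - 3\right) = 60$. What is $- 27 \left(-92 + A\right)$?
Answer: $2079$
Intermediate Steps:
$A = 15$ ($A = 3 + \frac{1}{5} \cdot 60 = 3 + 12 = 15$)
$- 27 \left(-92 + A\right) = - 27 \left(-92 + 15\right) = \left(-27\right) \left(-77\right) = 2079$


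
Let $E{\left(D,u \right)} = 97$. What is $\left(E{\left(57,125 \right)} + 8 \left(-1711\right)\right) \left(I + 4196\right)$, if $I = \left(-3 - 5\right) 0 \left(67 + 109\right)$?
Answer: $-57027836$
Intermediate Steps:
$I = 0$ ($I = \left(-8\right) 0 \cdot 176 = 0 \cdot 176 = 0$)
$\left(E{\left(57,125 \right)} + 8 \left(-1711\right)\right) \left(I + 4196\right) = \left(97 + 8 \left(-1711\right)\right) \left(0 + 4196\right) = \left(97 - 13688\right) 4196 = \left(-13591\right) 4196 = -57027836$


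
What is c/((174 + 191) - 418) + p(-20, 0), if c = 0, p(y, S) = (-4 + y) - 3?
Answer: -27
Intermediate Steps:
p(y, S) = -7 + y
c/((174 + 191) - 418) + p(-20, 0) = 0/((174 + 191) - 418) + (-7 - 20) = 0/(365 - 418) - 27 = 0/(-53) - 27 = 0*(-1/53) - 27 = 0 - 27 = -27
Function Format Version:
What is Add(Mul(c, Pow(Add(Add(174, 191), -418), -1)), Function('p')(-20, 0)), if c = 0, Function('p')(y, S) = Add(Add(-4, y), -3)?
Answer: -27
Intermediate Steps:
Function('p')(y, S) = Add(-7, y)
Add(Mul(c, Pow(Add(Add(174, 191), -418), -1)), Function('p')(-20, 0)) = Add(Mul(0, Pow(Add(Add(174, 191), -418), -1)), Add(-7, -20)) = Add(Mul(0, Pow(Add(365, -418), -1)), -27) = Add(Mul(0, Pow(-53, -1)), -27) = Add(Mul(0, Rational(-1, 53)), -27) = Add(0, -27) = -27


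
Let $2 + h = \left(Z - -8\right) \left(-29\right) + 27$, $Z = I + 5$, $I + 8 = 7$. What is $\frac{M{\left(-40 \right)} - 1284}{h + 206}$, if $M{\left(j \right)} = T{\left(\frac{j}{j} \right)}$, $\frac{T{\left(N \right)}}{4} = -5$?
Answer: $\frac{1304}{117} \approx 11.145$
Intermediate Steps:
$I = -1$ ($I = -8 + 7 = -1$)
$T{\left(N \right)} = -20$ ($T{\left(N \right)} = 4 \left(-5\right) = -20$)
$M{\left(j \right)} = -20$
$Z = 4$ ($Z = -1 + 5 = 4$)
$h = -323$ ($h = -2 + \left(\left(4 - -8\right) \left(-29\right) + 27\right) = -2 + \left(\left(4 + 8\right) \left(-29\right) + 27\right) = -2 + \left(12 \left(-29\right) + 27\right) = -2 + \left(-348 + 27\right) = -2 - 321 = -323$)
$\frac{M{\left(-40 \right)} - 1284}{h + 206} = \frac{-20 - 1284}{-323 + 206} = - \frac{1304}{-117} = \left(-1304\right) \left(- \frac{1}{117}\right) = \frac{1304}{117}$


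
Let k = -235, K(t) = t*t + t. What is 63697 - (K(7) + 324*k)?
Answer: 139781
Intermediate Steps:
K(t) = t + t**2 (K(t) = t**2 + t = t + t**2)
63697 - (K(7) + 324*k) = 63697 - (7*(1 + 7) + 324*(-235)) = 63697 - (7*8 - 76140) = 63697 - (56 - 76140) = 63697 - 1*(-76084) = 63697 + 76084 = 139781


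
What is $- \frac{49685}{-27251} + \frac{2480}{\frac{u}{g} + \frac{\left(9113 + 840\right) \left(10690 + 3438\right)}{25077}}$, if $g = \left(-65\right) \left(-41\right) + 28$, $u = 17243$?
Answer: $\frac{23400146774784035}{10331160608974373} \approx 2.265$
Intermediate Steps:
$g = 2693$ ($g = 2665 + 28 = 2693$)
$- \frac{49685}{-27251} + \frac{2480}{\frac{u}{g} + \frac{\left(9113 + 840\right) \left(10690 + 3438\right)}{25077}} = - \frac{49685}{-27251} + \frac{2480}{\frac{17243}{2693} + \frac{\left(9113 + 840\right) \left(10690 + 3438\right)}{25077}} = \left(-49685\right) \left(- \frac{1}{27251}\right) + \frac{2480}{17243 \cdot \frac{1}{2693} + 9953 \cdot 14128 \cdot \frac{1}{25077}} = \frac{49685}{27251} + \frac{2480}{\frac{17243}{2693} + 140615984 \cdot \frac{1}{25077}} = \frac{49685}{27251} + \frac{2480}{\frac{17243}{2693} + \frac{140615984}{25077}} = \frac{49685}{27251} + \frac{2480}{\frac{379111247623}{67532361}} = \frac{49685}{27251} + 2480 \cdot \frac{67532361}{379111247623} = \frac{49685}{27251} + \frac{167480255280}{379111247623} = \frac{23400146774784035}{10331160608974373}$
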